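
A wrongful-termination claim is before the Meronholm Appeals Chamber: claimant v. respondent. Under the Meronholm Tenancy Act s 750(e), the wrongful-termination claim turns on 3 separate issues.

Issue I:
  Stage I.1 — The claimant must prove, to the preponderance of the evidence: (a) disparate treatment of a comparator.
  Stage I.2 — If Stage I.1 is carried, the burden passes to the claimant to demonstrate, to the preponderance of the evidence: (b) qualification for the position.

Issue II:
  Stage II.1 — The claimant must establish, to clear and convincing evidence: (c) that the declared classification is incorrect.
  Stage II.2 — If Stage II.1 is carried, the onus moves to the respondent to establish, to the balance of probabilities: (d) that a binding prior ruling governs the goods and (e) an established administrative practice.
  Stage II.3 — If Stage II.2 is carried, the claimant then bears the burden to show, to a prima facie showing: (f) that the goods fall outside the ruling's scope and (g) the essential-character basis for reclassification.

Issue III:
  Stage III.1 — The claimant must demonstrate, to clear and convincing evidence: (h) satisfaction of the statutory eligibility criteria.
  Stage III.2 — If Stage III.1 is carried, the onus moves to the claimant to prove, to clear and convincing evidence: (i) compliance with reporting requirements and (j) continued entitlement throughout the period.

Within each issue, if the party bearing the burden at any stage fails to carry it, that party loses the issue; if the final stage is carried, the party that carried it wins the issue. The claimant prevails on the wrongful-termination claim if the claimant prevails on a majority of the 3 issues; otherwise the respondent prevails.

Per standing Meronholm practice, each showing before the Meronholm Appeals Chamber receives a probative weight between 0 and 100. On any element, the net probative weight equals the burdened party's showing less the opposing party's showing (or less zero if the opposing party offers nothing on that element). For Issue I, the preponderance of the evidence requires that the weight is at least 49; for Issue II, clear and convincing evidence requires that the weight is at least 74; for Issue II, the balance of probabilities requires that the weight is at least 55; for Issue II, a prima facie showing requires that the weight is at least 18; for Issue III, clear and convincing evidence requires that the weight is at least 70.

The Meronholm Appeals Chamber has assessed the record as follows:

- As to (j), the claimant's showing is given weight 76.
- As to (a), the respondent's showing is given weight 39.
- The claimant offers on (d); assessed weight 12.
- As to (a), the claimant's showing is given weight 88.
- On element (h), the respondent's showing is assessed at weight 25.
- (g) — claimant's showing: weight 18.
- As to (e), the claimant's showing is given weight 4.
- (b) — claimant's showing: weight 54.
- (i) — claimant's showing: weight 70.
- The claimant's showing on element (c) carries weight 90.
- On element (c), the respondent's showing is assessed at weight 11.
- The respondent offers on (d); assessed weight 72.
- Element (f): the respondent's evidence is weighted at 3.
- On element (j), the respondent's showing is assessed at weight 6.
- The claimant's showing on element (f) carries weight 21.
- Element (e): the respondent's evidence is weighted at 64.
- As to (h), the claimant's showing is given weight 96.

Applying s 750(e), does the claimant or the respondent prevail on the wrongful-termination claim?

— Issue I —
At Stage I.1 the claimant must meet the preponderance of the evidence (weight is at least 49): on (a) the weight is 88 less the opposing 39 gives net 49, which does reach 49, so (a) meets the standard.
  Stage I.1 is satisfied; the claimant continues to bear the burden.
At Stage I.2 the claimant must meet the preponderance of the evidence (weight is at least 49): on (b) the weight is 54, which does reach 49, so (b) meets the standard.
  The claimant carries the last stage.
All stages carried — the claimant prevails on this issue.
— Issue II —
At Stage II.1 the claimant must meet clear and convincing evidence (weight is at least 74): on (c) the weight is 90 less the opposing 11 gives net 79, which does reach 74, so (c) meets the standard.
  All elements met. The burden passes to the respondent.
At Stage II.2 the respondent must meet the balance of probabilities (weight is at least 55): on (d) the weight is 72 less the opposing 12 gives net 60, which does reach 55, so (d) meets the standard; on (e) the weight is 64 less the opposing 4 gives net 60, ≥ 55, so (e) meets the standard.
  All elements met. The burden passes to the claimant.
At Stage II.3 the claimant must meet a prima facie showing (weight is at least 18): on (f) the weight is 21 less the opposing 3 gives net 18, which does reach 18, so (f) meets the standard; on (g) the weight is 18, which does reach 18, so (g) meets the standard.
  All elements met at the final stage.
With every stage satisfied, the claimant prevails on this issue.
— Issue III —
Stage III.1 — burden on claimant; standard: clear and convincing evidence (weight is at least 70).
    (h): 96 − 25 = 71 ≥ 70 [met]
  Stage III.1 carried; the burden remains with the claimant.
Stage III.2 — burden on claimant; standard: clear and convincing evidence (weight is at least 70).
    (i): 70 ≥ 70 [met]
    (j): 76 − 6 = 70 ≥ 70 [met]
  All elements met at the final stage.
Every stage carried; the claimant prevails on this issue.
Per-issue: Issue I → claimant; Issue II → claimant; Issue III → claimant. The claimant must prevail on a majority of issues; overall, the claimant prevails.

claimant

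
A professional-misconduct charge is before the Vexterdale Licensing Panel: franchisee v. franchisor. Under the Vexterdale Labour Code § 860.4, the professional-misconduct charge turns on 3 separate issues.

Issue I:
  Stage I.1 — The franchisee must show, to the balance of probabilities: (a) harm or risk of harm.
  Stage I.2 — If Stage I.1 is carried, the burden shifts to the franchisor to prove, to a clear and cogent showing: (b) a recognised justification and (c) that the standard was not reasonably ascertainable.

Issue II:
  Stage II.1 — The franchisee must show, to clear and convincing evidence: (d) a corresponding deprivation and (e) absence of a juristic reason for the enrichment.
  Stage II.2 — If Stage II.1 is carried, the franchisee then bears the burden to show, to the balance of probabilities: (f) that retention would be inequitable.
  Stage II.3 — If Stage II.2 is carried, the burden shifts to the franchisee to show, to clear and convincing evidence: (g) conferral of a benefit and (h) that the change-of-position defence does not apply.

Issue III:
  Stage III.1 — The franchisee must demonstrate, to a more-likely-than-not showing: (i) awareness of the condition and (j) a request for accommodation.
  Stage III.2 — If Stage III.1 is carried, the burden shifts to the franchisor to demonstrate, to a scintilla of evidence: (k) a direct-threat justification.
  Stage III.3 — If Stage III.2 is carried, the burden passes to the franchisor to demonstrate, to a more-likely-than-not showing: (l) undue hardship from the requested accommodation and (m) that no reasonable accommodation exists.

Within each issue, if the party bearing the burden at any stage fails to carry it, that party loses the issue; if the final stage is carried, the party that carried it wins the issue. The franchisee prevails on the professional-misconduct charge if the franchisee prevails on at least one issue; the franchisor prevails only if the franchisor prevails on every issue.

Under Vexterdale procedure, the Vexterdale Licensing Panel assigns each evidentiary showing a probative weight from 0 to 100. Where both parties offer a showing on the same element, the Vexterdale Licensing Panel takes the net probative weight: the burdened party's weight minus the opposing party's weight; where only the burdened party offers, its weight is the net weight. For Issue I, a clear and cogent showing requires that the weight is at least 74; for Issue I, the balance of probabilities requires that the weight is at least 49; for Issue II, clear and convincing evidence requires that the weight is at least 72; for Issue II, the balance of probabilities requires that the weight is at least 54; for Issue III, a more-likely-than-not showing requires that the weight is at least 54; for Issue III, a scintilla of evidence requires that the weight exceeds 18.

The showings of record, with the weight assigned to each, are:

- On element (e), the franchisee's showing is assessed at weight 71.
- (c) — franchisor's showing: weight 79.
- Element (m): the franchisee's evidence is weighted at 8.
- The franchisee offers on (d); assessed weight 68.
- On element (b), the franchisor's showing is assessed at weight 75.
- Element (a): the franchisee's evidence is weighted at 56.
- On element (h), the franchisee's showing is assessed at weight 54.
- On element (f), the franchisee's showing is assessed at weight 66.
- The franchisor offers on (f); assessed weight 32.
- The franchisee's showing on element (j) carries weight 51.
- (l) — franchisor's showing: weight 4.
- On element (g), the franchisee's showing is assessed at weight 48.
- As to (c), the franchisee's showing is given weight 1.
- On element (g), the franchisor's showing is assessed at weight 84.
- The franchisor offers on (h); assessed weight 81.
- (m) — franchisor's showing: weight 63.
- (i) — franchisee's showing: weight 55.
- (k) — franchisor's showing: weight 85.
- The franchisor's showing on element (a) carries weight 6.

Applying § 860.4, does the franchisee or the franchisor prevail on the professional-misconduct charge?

franchisor

— Issue I —
Stage I.1 — burden on franchisee; standard: the balance of probabilities (weight is at least 49).
    (a): 56 − 6 = 50 ≥ 49 [met]
  The franchisee carries Stage I.1; the franchisor now bears the burden.
Stage I.2 — burden on franchisor; standard: a clear and cogent showing (weight is at least 74).
    (b): 75 ≥ 74 [met]
    (c): 79 − 1 = 78 ≥ 74 [met]
  All elements met at the final stage.
All stages carried — the franchisor prevails on this issue.
— Issue II —
At Stage II.1 the franchisee must meet clear and convincing evidence (weight is at least 72): on (d) the weight is 68, < 72, so (d) does not meet the standard; on (e) the weight is 71, which does not reach 72, so (e) does not meet the standard.
  The franchisee does not carry Stage II.1.
The analysis ends at Stage II.1; the franchisor prevails on this issue.
— Issue III —
At Stage III.1 the franchisee must meet a more-likely-than-not showing (weight is at least 54): on (i) the weight is 55, ≥ 54, so (i) meets the standard; on (j) the weight is 51, which does not reach 54, so (j) does not meet the standard.
  Not every element is met, so the franchisee fails to carry Stage III.1.
So the franchisor prevails on this issue.
Per-issue: Issue I → franchisor; Issue II → franchisor; Issue III → franchisor. The franchisee must prevail on at least one issue; overall, the franchisor prevails.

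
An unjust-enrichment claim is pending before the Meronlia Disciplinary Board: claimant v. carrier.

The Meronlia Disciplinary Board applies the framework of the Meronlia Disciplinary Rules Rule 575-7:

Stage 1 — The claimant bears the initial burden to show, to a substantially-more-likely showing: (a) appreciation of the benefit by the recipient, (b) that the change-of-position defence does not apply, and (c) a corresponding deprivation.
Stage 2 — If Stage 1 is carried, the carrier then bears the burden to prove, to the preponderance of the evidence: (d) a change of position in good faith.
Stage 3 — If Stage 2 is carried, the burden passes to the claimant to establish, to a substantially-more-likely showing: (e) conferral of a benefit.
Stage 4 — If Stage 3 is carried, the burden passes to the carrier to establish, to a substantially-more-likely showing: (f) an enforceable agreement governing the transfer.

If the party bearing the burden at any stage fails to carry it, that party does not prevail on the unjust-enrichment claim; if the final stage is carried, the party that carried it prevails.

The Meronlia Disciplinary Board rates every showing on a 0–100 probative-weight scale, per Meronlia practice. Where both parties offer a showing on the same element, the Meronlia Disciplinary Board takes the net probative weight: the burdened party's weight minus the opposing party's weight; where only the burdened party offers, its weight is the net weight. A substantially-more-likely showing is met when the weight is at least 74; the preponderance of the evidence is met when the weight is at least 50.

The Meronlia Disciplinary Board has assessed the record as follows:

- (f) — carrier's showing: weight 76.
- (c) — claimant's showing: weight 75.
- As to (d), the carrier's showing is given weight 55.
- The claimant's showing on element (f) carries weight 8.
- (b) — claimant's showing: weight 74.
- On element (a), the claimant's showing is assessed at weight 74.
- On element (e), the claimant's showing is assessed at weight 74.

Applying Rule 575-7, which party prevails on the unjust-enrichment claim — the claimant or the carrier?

Stage 1 (claimant, a substantially-more-likely showing, weight is at least 74): (a) 74 ≥ 74 — meets; (b) 74 ≥ 74 — meets; (c) 75 ≥ 74 — meets.
  Stage 1 is satisfied; the onus moves to the carrier.
Stage 2 (carrier, the preponderance of the evidence, weight is at least 50): (d) 55 ≥ 50 — meets.
  The carrier carries Stage 2; the claimant now bears the burden.
Stage 3 (claimant, a substantially-more-likely showing, weight is at least 74): (e) 74 ≥ 74 — meets.
  Stage 3 carried; the burden shifts to the carrier.
Stage 4 (carrier, a substantially-more-likely showing, weight is at least 74): (f) net 76−8=68 < 74 — fails.
  Not every element is met, so the carrier fails to carry Stage 4.
The analysis ends at Stage 4; the claimant prevails.

claimant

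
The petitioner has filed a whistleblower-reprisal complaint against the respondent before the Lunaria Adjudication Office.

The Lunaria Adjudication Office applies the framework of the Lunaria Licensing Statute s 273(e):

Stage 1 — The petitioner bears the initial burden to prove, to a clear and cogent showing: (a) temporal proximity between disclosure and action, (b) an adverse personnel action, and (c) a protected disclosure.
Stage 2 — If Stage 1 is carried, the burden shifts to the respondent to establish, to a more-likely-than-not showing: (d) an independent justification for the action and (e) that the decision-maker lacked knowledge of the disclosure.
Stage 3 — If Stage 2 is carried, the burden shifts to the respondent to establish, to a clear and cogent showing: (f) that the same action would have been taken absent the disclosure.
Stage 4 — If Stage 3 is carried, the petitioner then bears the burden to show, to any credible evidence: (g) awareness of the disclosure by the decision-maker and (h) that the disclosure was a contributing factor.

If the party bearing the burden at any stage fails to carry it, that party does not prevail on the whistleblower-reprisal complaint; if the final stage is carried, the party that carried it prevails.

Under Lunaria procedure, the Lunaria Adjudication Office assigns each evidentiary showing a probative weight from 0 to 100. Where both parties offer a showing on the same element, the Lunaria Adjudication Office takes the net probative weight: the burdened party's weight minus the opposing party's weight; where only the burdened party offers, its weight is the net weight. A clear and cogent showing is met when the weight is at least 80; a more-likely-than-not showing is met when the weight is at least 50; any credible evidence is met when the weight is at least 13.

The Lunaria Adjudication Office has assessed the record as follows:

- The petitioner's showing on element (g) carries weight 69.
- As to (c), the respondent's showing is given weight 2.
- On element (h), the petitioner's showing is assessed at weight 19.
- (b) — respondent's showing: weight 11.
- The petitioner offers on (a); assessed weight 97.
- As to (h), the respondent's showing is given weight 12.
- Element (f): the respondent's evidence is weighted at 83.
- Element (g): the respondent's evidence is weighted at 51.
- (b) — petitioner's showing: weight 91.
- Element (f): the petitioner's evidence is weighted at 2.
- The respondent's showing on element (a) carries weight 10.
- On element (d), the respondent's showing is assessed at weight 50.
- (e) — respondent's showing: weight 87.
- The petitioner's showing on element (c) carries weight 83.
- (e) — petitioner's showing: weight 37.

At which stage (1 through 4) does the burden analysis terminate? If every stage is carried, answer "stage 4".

Stage 1 (petitioner, a clear and cogent showing, weight is at least 80): (a) net 97−10=87 ≥ 80 — meets; (b) net 91−11=80 ≥ 80 — meets; (c) net 83−2=81 ≥ 80 — meets.
  Stage 1 is satisfied; the onus moves to the respondent.
Stage 2 (respondent, a more-likely-than-not showing, weight is at least 50): (d) 50 ≥ 50 — meets; (e) net 87−37=50 ≥ 50 — meets.
  Stage 2 is satisfied; the respondent continues to bear the burden.
Stage 3 (respondent, a clear and cogent showing, weight is at least 80): (f) net 83−2=81 ≥ 80 — meets.
  Stage 3 carried; the burden shifts to the petitioner.
Stage 4 (petitioner, any credible evidence, weight is at least 13): (g) net 69−51=18 ≥ 13 — meets; (h) net 19−12=7 < 13 — fails.
  The petitioner does not carry Stage 4.
The analysis ends at Stage 4; the respondent prevails.

stage 4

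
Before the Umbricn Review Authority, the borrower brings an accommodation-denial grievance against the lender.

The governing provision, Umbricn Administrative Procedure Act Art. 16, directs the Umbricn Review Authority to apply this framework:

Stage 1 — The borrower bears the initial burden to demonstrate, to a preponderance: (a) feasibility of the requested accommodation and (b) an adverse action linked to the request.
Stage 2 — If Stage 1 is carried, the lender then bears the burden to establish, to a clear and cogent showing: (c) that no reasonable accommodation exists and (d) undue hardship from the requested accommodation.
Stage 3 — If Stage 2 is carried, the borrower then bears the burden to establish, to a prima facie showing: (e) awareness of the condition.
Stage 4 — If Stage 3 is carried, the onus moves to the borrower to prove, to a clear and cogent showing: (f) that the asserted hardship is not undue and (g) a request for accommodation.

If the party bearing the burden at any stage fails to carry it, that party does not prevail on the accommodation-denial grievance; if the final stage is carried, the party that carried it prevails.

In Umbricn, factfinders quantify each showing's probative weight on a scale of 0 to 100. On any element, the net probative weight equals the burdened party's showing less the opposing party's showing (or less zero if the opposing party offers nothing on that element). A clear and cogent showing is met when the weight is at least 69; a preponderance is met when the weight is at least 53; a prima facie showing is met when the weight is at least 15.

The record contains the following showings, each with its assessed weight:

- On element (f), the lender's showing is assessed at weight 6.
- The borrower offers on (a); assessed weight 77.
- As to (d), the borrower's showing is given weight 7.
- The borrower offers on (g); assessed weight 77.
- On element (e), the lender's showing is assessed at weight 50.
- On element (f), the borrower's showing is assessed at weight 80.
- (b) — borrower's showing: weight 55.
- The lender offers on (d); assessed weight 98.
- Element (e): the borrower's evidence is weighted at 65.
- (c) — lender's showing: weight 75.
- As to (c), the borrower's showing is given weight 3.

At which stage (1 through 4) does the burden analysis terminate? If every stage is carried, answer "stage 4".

Stage 1 (borrower, a preponderance, weight is at least 53): (a) 77 ≥ 53 — meets; (b) 55 ≥ 53 — meets.
  The borrower carries Stage 1; the lender now bears the burden.
Stage 2 (lender, a clear and cogent showing, weight is at least 69): (c) net 75−3=72 ≥ 69 — meets; (d) net 98−7=91 ≥ 69 — meets.
  All elements met. The burden passes to the borrower.
Stage 3 (borrower, a prima facie showing, weight is at least 15): (e) net 65−50=15 ≥ 15 — meets.
  Stage 3 is satisfied; the borrower continues to bear the burden.
Stage 4 (borrower, a clear and cogent showing, weight is at least 69): (f) net 80−6=74 ≥ 69 — meets; (g) 77 ≥ 69 — meets.
  All elements met at the final stage.
All stages carried — the borrower prevails.

stage 4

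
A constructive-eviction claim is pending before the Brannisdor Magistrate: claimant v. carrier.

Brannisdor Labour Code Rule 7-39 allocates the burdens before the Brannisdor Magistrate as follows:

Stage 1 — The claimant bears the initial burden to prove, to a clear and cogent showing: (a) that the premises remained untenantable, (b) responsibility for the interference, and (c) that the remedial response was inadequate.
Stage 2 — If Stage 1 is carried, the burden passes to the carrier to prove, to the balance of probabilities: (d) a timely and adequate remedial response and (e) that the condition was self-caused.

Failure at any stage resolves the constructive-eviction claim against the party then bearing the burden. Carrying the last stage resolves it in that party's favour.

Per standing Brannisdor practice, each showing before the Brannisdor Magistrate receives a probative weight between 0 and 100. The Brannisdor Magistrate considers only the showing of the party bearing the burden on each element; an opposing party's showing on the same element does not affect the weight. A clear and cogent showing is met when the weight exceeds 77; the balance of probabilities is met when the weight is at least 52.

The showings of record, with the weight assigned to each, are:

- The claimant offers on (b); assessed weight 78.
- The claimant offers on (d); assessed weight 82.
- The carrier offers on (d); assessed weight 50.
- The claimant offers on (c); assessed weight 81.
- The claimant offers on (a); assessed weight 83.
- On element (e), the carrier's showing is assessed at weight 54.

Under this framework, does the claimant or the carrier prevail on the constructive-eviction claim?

claimant

Stage 1 (claimant, a clear and cogent showing, weight exceeds 77): (a) 83 > 77 — meets; (b) 78 > 77 — meets; (c) 81 > 77 — meets.
  Stage 1 carried; the burden shifts to the carrier.
Stage 2 (carrier, the balance of probabilities, weight is at least 52): (d) 50 (claimant's 82 disregarded) < 52 — fails; (e) 54 ≥ 52 — meets.
  Stage 2 not carried; the carrier fails its burden.
The claimant prevails.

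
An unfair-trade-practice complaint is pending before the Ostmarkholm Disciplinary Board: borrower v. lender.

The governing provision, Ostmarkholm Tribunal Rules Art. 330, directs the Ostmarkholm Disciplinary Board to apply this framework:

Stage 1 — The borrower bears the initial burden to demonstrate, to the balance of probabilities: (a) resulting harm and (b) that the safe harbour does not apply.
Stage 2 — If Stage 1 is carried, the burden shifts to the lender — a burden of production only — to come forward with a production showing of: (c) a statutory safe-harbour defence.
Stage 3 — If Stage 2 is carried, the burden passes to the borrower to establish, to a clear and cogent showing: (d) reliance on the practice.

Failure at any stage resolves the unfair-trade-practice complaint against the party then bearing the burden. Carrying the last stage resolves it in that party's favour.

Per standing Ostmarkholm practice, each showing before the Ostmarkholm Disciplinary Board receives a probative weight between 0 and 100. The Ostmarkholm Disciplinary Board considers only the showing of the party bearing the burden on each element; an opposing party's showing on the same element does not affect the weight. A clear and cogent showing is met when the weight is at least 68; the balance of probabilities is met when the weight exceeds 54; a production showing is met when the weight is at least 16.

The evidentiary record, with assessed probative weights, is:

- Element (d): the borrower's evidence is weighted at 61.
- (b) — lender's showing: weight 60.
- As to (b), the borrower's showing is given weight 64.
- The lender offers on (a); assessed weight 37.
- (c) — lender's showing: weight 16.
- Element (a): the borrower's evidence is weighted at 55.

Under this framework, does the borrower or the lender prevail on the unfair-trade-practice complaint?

At Stage 1 the borrower must meet the balance of probabilities (weight exceeds 54): on (a) the weight is 55 (the lender's 37 is given no effect), > 54, so (a) meets the standard; on (b) the weight is 64 (the lender's 60 is given no effect), > 54, so (b) meets the standard.
  The borrower carries Stage 1; the lender now bears the burden.
At Stage 2 the lender must meet a production showing (weight is at least 16): on (c) the weight is 16, which does reach 16, so (c) meets the standard.
  The lender carries Stage 2; the borrower now bears the burden.
At Stage 3 the borrower must meet a clear and cogent showing (weight is at least 68): on (d) the weight is 61, < 68, so (d) does not meet the standard.
  Not every element is met, so the borrower fails to carry Stage 3.
The lender prevails.

lender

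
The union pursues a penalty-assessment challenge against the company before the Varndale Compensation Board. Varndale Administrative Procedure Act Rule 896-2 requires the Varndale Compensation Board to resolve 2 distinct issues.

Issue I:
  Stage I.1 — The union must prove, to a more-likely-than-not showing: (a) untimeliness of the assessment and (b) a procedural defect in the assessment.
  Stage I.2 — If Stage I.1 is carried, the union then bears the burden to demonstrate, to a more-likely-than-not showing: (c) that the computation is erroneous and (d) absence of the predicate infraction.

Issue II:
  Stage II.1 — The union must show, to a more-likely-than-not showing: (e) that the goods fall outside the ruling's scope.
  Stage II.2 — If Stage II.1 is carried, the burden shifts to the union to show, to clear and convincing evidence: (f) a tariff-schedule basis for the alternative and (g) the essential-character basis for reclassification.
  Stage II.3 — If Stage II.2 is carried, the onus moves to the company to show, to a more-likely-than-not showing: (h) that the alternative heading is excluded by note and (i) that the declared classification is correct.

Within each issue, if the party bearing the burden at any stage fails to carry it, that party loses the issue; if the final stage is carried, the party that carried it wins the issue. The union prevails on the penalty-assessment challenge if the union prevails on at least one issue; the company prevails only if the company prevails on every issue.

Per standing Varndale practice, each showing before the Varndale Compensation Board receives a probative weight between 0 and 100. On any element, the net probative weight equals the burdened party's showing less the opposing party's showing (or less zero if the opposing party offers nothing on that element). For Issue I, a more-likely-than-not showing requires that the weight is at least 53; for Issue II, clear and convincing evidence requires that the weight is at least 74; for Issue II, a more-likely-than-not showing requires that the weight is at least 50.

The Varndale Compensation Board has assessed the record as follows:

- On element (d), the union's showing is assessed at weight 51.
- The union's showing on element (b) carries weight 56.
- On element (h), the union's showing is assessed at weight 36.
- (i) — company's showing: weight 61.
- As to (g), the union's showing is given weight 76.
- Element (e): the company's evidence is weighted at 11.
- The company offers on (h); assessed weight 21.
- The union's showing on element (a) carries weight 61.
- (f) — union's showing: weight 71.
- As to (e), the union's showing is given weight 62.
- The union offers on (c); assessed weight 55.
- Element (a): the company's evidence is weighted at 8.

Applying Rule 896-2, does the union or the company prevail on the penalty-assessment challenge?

company

— Issue I —
Stage I.1 (union, a more-likely-than-not showing, weight is at least 53): (a) net 61−8=53 ≥ 53 — meets; (b) 56 ≥ 53 — meets.
  Stage I.1 is satisfied; the union continues to bear the burden.
Stage I.2 (union, a more-likely-than-not showing, weight is at least 53): (c) 55 ≥ 53 — meets; (d) 51 < 53 — fails.
  The union does not carry Stage I.2.
So the company prevails on this issue.
— Issue II —
Stage II.1 (union, a more-likely-than-not showing, weight is at least 50): (e) net 62−11=51 ≥ 50 — meets.
  Stage II.1 is satisfied; the union continues to bear the burden.
Stage II.2 (union, clear and convincing evidence, weight is at least 74): (f) 71 < 74 — fails; (g) 76 ≥ 74 — meets.
  Not every element is met, so the union fails to carry Stage II.2.
The analysis ends at Stage II.2; the company prevails on this issue.
Per-issue: Issue I → company; Issue II → company. The union must prevail on at least one issue; overall, the company prevails.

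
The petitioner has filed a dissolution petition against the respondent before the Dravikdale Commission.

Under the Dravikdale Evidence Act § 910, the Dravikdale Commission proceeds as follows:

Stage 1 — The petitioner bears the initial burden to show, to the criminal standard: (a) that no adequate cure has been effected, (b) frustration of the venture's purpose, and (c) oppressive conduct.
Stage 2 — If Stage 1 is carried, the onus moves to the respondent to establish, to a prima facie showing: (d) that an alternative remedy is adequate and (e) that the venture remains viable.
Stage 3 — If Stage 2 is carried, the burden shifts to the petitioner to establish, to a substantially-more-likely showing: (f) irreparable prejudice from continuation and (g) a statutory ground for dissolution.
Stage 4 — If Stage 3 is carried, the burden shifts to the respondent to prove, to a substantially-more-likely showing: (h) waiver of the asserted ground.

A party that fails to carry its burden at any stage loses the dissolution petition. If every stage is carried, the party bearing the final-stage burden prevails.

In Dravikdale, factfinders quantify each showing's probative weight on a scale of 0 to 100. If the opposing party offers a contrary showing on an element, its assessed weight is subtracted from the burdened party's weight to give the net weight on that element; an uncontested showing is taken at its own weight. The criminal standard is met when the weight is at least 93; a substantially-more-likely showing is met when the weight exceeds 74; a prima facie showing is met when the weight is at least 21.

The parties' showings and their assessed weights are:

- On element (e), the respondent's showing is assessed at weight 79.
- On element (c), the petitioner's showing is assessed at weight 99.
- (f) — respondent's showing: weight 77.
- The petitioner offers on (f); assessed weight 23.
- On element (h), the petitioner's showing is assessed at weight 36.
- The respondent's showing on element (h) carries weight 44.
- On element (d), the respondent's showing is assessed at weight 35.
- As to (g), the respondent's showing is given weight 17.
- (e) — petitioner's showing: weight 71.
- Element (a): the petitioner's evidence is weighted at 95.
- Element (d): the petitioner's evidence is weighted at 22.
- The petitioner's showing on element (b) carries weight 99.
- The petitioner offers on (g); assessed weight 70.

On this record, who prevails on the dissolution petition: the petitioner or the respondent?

petitioner

Stage 1 — burden on petitioner; standard: the criminal standard (weight is at least 93).
    (a): 95 ≥ 93 [met]
    (b): 99 ≥ 93 [met]
    (c): 99 ≥ 93 [met]
  Stage 1 carried; the burden shifts to the respondent.
Stage 2 — burden on respondent; standard: a prima facie showing (weight is at least 21).
    (d): 35 − 22 = 13 < 21 [not met]
    (e): 79 − 71 = 8 < 21 [not met]
  Stage 2 not carried; the respondent fails its burden.
The analysis ends at Stage 2; the petitioner prevails.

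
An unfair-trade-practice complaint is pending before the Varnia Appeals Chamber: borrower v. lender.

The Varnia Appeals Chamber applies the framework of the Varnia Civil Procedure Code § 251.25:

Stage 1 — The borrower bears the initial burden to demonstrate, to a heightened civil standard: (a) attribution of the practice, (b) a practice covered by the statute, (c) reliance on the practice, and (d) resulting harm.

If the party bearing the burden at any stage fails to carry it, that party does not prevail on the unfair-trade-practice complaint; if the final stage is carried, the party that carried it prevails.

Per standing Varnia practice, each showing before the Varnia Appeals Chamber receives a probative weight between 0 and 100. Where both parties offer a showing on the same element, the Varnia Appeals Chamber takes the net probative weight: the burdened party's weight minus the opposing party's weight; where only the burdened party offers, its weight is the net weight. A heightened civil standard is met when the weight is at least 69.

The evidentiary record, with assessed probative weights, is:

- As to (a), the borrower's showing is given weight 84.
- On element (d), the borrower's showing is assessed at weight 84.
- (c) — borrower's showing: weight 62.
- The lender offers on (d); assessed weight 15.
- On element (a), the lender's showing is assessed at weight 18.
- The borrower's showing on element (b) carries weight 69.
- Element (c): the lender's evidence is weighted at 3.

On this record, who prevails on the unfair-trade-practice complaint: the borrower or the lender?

Stage 1 (borrower, a heightened civil standard, weight is at least 69): (a) net 84−18=66 < 69 — fails; (b) 69 ≥ 69 — meets; (c) net 62−3=59 < 69 — fails; (d) net 84−15=69 ≥ 69 — meets.
  Not every element is met, so the borrower fails to carry Stage 1.
So the lender prevails.

lender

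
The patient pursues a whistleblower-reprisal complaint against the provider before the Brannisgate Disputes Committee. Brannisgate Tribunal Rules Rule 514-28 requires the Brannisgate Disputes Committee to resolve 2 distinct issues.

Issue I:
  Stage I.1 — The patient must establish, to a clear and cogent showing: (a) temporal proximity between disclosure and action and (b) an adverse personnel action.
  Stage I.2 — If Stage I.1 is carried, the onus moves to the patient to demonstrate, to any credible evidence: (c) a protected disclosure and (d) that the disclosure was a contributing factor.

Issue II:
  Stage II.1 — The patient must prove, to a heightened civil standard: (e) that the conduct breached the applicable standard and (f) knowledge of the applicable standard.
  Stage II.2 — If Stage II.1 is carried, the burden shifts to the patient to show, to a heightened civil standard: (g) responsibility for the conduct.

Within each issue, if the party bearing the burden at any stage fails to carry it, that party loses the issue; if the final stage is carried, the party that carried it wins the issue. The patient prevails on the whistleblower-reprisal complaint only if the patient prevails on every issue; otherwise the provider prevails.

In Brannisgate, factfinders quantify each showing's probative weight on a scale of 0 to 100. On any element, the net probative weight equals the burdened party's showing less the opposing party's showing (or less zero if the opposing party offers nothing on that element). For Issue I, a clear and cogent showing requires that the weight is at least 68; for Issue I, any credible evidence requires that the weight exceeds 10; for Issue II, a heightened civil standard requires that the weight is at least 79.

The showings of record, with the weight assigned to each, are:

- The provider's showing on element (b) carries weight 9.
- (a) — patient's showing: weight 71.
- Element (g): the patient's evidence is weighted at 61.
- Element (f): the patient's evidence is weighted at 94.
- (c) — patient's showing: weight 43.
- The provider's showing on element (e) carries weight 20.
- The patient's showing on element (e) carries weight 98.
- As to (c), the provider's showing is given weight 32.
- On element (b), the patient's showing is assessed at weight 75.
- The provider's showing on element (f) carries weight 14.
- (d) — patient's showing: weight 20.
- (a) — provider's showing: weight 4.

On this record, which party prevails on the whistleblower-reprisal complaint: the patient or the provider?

provider

— Issue I —
At Stage I.1 the patient must meet a clear and cogent showing (weight is at least 68): on (a) the weight is 71 less the opposing 4 gives net 67, < 68, so (a) does not meet the standard; on (b) the weight is 75 less the opposing 9 gives net 66, which does not reach 68, so (b) does not meet the standard.
  The patient does not carry Stage I.1.
The provider prevails on this issue.
— Issue II —
Stage II.1 — burden on patient; standard: a heightened civil standard (weight is at least 79).
    (e): 98 − 20 = 78 < 79 [not met]
    (f): 94 − 14 = 80 ≥ 79 [met]
  Not every element is met, so the patient fails to carry Stage II.1.
So the provider prevails on this issue.
Per-issue: Issue I → provider; Issue II → provider. The patient must prevail on every issue; overall, the provider prevails.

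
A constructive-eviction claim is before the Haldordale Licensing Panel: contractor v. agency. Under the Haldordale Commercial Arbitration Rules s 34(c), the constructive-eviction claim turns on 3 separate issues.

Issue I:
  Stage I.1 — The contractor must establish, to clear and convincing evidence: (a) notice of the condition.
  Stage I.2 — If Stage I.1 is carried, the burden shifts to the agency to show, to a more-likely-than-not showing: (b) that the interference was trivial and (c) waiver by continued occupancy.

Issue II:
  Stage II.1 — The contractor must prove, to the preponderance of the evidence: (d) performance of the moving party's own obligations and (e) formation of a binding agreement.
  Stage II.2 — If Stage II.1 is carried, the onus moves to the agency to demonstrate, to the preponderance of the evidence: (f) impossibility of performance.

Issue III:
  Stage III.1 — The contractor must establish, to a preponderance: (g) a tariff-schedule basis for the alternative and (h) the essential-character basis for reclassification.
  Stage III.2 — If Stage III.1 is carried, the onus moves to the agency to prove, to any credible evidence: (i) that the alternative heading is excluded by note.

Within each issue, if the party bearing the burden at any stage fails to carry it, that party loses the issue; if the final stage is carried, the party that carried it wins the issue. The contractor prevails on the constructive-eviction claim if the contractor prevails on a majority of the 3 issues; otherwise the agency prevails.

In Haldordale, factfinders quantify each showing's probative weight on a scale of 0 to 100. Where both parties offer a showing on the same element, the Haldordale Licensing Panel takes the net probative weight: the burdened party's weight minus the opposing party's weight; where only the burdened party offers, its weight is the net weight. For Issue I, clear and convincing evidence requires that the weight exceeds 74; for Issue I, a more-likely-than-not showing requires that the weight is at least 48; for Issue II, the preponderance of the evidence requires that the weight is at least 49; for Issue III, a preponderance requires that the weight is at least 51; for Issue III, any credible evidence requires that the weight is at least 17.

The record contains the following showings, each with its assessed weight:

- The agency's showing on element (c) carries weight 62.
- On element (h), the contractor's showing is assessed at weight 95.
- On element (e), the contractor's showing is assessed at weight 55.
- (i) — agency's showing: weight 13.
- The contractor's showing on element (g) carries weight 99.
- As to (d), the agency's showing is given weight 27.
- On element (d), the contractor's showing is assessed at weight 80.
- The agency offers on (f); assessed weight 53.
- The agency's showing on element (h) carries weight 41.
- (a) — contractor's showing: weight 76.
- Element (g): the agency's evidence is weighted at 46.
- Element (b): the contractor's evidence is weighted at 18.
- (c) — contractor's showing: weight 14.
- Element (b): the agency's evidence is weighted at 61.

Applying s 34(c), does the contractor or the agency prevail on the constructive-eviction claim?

contractor

— Issue I —
Stage I.1 (contractor, clear and convincing evidence, weight exceeds 74): (a) 76 > 74 — meets.
  Stage I.1 is satisfied; the onus moves to the agency.
Stage I.2 (agency, a more-likely-than-not showing, weight is at least 48): (b) net 61−18=43 < 48 — fails; (c) net 62−14=48 ≥ 48 — meets.
  Stage I.2 not carried; the agency fails its burden.
So the contractor prevails on this issue.
— Issue II —
Stage II.1 (contractor, the preponderance of the evidence, weight is at least 49): (d) net 80−27=53 ≥ 49 — meets; (e) 55 ≥ 49 — meets.
  The contractor carries Stage II.1; the agency now bears the burden.
Stage II.2 (agency, the preponderance of the evidence, weight is at least 49): (f) 53 ≥ 49 — meets.
  Stage II.2 carried; the final stage is satisfied.
With every stage satisfied, the agency prevails on this issue.
— Issue III —
At Stage III.1 the contractor must meet a preponderance (weight is at least 51): on (g) the weight is 99 less the opposing 46 gives net 53, which does reach 51, so (g) meets the standard; on (h) the weight is 95 less the opposing 41 gives net 54, ≥ 51, so (h) meets the standard.
  Stage III.1 carried; the burden shifts to the agency.
At Stage III.2 the agency must meet any credible evidence (weight is at least 17): on (i) the weight is 13, < 17, so (i) does not meet the standard.
  Not every element is met, so the agency fails to carry Stage III.2.
The analysis ends at Stage III.2; the contractor prevails on this issue.
Per-issue: Issue I → contractor; Issue II → agency; Issue III → contractor. The contractor must prevail on a majority of issues; overall, the contractor prevails.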